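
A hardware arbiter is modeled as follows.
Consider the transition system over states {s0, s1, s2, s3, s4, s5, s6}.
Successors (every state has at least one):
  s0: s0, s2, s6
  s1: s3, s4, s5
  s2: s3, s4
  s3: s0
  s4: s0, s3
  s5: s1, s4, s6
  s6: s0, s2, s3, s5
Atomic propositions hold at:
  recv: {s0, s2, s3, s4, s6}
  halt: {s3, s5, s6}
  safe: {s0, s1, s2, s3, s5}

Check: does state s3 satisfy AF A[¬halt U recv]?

Sat(¬halt) = {s0, s1, s2, s4}
A[¬halt U recv]: least fixpoint, start Z0 = Sat(recv) = {s0, s2, s3, s4, s6}, add states in Sat(¬halt) with every successor in Z. Already a fixed point.
Sat(A[¬halt U recv]) = {s0, s2, s3, s4, s6}
AF A[¬halt U recv]: least fixpoint, start Z0 = {s0, s2, s3, s4, s6}, add states with every successor in Z. Already a fixed point.
Sat(AF A[¬halt U recv]) = {s0, s2, s3, s4, s6}
s3 ∈ Sat(AF A[¬halt U recv]) = {s0, s2, s3, s4, s6}, so the formula holds at s3.

Yes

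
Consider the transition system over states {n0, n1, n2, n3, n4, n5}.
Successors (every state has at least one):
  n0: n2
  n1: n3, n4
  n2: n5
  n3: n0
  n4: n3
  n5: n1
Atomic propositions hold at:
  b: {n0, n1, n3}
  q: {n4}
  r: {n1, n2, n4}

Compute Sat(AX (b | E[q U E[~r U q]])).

{n1, n3, n4, n5}

Sat(~r) = {n0, n3, n5}
E[~r U q]: least fixpoint, start Z0 = Sat(q) = {n4}, add states in Sat(~r) with some successor in Z. Already a fixed point.
Sat(E[~r U q]) = {n4}
E[q U E[~r U q]]: least fixpoint, start Z0 = Sat(E[~r U q]) = {n4}, add states in Sat(q) with some successor in Z. Already a fixed point.
Sat(E[q U E[~r U q]]) = {n4}
Sat(b | E[q U E[~r U q]]) = {n0, n1, n3, n4}
Sat(AX (b | E[q U E[~r U q]])) = {s : every successor in {n0, n1, n3, n4}} = {n1, n3, n4, n5}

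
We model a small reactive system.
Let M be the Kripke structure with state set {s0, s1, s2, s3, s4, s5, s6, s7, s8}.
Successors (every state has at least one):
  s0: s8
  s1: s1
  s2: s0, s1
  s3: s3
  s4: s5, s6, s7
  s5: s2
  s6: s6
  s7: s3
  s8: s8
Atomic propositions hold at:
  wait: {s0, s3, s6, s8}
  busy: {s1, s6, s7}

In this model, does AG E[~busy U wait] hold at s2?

Sat(~busy) = {s0, s2, s3, s4, s5, s8}
E[~busy U wait]: least fixpoint, start Z0 = Sat(wait) = {s0, s3, s6, s8}, add states in Sat(~busy) with some successor in Z. Z1 = {s0, s2, s3, s4, s6, s8}; Z2 = {s0, s2, s3, s4, s5, s6, s8}; fixed.
Sat(E[~busy U wait]) = {s0, s2, s3, s4, s5, s6, s8}
AG E[~busy U wait]: greatest fixpoint, start Z0 = {s0, s2, s3, s4, s5, s6, s8}, keep only states in Sat with every successor in Z. Z1 = {s0, s3, s5, s6, s8}; Z2 = {s0, s3, s6, s8}; fixed.
Sat(AG E[~busy U wait]) = {s0, s3, s6, s8}
s2 ∉ Sat(AG E[~busy U wait]) = {s0, s3, s6, s8}, so the formula does not hold at s2.

No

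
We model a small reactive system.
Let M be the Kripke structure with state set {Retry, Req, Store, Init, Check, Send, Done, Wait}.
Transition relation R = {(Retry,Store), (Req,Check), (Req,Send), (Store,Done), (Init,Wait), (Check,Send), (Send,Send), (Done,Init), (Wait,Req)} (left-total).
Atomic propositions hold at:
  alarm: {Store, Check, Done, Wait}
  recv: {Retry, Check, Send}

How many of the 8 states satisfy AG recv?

2

AG recv: greatest fixpoint, start Z0 = {Retry, Check, Send}, keep only states in Sat with every successor in Z. Z1 = {Check, Send}; fixed.
Sat(AG recv) = {Check, Send}
|Sat(AG recv)| = |{Check, Send}| = 2.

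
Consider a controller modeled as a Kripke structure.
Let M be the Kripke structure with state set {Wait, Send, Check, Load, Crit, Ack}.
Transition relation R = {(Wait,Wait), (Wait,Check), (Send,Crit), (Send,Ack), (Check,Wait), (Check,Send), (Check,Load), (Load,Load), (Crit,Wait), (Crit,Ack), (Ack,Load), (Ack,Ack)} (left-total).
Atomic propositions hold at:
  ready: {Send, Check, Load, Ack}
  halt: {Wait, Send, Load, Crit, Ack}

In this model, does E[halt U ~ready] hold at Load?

No

Sat(~ready) = {Wait, Crit}
E[halt U ~ready]: least fixpoint, start Z0 = Sat(~ready) = {Wait, Crit}, add states in Sat(halt) with some successor in Z. Z1 = {Wait, Send, Crit}; fixed.
Sat(E[halt U ~ready]) = {Wait, Send, Crit}
Load ∉ Sat(E[halt U ~ready]) = {Wait, Send, Crit}, so the formula does not hold at Load.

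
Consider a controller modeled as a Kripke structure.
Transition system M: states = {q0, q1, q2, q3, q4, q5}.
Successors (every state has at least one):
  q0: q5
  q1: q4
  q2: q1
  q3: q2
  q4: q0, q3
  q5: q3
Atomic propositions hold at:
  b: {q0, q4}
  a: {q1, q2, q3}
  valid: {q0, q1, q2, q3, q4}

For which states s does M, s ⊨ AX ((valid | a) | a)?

Sat(valid | a) = {q0, q1, q2, q3, q4}
Sat((valid | a) | a) = {q0, q1, q2, q3, q4}
Sat(AX ((valid | a) | a)) = {s : every successor in {q0, q1, q2, q3, q4}} = {q1, q2, q3, q4, q5}

{q1, q2, q3, q4, q5}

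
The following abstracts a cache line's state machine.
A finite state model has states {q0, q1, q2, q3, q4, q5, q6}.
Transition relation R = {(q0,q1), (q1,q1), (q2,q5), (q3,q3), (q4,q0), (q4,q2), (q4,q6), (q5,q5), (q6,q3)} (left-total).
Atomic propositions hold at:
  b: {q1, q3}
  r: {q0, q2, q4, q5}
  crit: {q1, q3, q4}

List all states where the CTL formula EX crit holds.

{q0, q1, q3, q6}

Sat(EX crit) = {s : some successor in {q1, q3, q4}} = {q0, q1, q3, q6}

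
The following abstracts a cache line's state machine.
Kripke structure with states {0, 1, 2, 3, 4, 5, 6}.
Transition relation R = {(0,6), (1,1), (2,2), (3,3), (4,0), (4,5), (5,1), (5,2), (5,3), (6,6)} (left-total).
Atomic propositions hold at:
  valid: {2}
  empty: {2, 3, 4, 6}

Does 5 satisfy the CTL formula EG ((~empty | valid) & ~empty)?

Sat(~empty) = {0, 1, 5}
Sat(~empty | valid) = {0, 1, 2, 5}
Sat((~empty | valid) & ~empty) = {0, 1, 5}
EG ((~empty | valid) & ~empty): greatest fixpoint, start Z0 = {0, 1, 5}, keep only states in Sat with some successor in Z. Z1 = {1, 5}; fixed.
Sat(EG ((~empty | valid) & ~empty)) = {1, 5}
5 ∈ Sat(EG ((~empty | valid) & ~empty)) = {1, 5}, so the formula holds at 5.

Yes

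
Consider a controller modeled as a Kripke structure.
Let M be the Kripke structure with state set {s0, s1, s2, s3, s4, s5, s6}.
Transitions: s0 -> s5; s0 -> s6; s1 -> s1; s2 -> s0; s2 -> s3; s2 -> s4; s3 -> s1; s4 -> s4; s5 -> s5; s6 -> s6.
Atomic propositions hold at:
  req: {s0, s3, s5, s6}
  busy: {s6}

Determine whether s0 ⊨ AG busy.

No

AG busy: greatest fixpoint, start Z0 = {s6}, keep only states in Sat with every successor in Z. Already a fixed point.
Sat(AG busy) = {s6}
s0 ∉ Sat(AG busy) = {s6}, so the formula does not hold at s0.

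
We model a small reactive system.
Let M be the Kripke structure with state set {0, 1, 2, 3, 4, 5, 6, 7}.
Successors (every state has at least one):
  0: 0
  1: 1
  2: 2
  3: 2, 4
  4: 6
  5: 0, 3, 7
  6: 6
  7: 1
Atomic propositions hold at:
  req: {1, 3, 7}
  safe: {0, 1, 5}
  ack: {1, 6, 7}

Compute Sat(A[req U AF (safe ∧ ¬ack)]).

{0, 5}

Sat(¬ack) = {0, 2, 3, 4, 5}
Sat(safe ∧ ¬ack) = {0, 5}
AF (safe ∧ ¬ack): least fixpoint, start Z0 = {0, 5}, add states with every successor in Z. Already a fixed point.
Sat(AF (safe ∧ ¬ack)) = {0, 5}
A[req U AF (safe ∧ ¬ack)]: least fixpoint, start Z0 = Sat(AF (safe ∧ ¬ack)) = {0, 5}, add states in Sat(req) with every successor in Z. Already a fixed point.
Sat(A[req U AF (safe ∧ ¬ack)]) = {0, 5}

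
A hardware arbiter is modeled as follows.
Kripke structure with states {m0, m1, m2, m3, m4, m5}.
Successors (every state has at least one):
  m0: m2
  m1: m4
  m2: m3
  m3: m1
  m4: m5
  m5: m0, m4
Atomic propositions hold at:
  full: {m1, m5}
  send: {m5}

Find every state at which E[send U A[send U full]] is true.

{m1, m5}

A[send U full]: least fixpoint, start Z0 = Sat(full) = {m1, m5}, add states in Sat(send) with every successor in Z. Already a fixed point.
Sat(A[send U full]) = {m1, m5}
E[send U A[send U full]]: least fixpoint, start Z0 = Sat(A[send U full]) = {m1, m5}, add states in Sat(send) with some successor in Z. Already a fixed point.
Sat(E[send U A[send U full]]) = {m1, m5}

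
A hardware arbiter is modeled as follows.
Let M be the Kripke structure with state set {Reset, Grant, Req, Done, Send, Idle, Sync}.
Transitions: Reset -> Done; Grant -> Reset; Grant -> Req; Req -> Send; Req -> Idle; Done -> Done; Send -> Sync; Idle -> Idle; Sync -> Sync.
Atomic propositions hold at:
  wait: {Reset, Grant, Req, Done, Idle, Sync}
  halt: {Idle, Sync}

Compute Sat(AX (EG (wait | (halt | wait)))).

{Reset, Grant, Done, Send, Idle, Sync}

Sat(halt | wait) = {Reset, Grant, Req, Done, Idle, Sync}
Sat(wait | (halt | wait)) = {Reset, Grant, Req, Done, Idle, Sync}
EG (wait | (halt | wait)): greatest fixpoint, start Z0 = {Reset, Grant, Req, Done, Idle, Sync}, keep only states in Sat with some successor in Z. Already a fixed point.
Sat(EG (wait | (halt | wait))) = {Reset, Grant, Req, Done, Idle, Sync}
Sat(AX (EG (wait | (halt | wait)))) = {s : every successor in {Reset, Grant, Req, Done, Idle, Sync}} = {Reset, Grant, Done, Send, Idle, Sync}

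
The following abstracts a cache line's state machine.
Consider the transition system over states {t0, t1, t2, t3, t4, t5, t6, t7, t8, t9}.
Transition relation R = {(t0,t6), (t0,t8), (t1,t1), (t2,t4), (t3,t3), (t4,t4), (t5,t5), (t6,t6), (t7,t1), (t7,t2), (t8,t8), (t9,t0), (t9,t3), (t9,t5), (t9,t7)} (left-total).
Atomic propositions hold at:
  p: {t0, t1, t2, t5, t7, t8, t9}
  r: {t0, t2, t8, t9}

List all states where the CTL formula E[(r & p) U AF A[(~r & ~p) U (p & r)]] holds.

{t0, t2, t8, t9}

Sat(r & p) = {t0, t2, t8, t9}
Sat(~r) = {t1, t3, t4, t5, t6, t7}
Sat(~p) = {t3, t4, t6}
Sat(~r & ~p) = {t3, t4, t6}
Sat(p & r) = {t0, t2, t8, t9}
A[(~r & ~p) U (p & r)]: least fixpoint, start Z0 = Sat((p & r)) = {t0, t2, t8, t9}, add states in Sat(~r & ~p) with every successor in Z. Already a fixed point.
Sat(A[(~r & ~p) U (p & r)]) = {t0, t2, t8, t9}
AF A[(~r & ~p) U (p & r)]: least fixpoint, start Z0 = {t0, t2, t8, t9}, add states with every successor in Z. Already a fixed point.
Sat(AF A[(~r & ~p) U (p & r)]) = {t0, t2, t8, t9}
E[(r & p) U AF A[(~r & ~p) U (p & r)]]: least fixpoint, start Z0 = Sat(AF A[(~r & ~p) U (p & r)]) = {t0, t2, t8, t9}, add states in Sat(r & p) with some successor in Z. Already a fixed point.
Sat(E[(r & p) U AF A[(~r & ~p) U (p & r)]]) = {t0, t2, t8, t9}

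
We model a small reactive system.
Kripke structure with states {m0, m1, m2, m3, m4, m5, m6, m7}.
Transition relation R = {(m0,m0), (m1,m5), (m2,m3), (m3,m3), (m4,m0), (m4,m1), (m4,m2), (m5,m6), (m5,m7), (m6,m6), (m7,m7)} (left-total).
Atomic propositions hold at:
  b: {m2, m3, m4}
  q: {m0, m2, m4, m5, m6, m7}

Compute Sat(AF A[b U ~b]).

{m0, m1, m5, m6, m7}

Sat(~b) = {m0, m1, m5, m6, m7}
A[b U ~b]: least fixpoint, start Z0 = Sat(~b) = {m0, m1, m5, m6, m7}, add states in Sat(b) with every successor in Z. Already a fixed point.
Sat(A[b U ~b]) = {m0, m1, m5, m6, m7}
AF A[b U ~b]: least fixpoint, start Z0 = {m0, m1, m5, m6, m7}, add states with every successor in Z. Already a fixed point.
Sat(AF A[b U ~b]) = {m0, m1, m5, m6, m7}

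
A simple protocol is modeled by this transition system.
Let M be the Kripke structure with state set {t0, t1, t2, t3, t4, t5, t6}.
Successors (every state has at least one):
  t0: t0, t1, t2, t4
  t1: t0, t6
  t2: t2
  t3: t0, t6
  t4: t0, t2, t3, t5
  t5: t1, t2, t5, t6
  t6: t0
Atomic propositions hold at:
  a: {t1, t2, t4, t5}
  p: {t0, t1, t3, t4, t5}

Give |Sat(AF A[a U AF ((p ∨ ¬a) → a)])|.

Sat(¬a) = {t0, t3, t6}
Sat(p ∨ ¬a) = {t0, t1, t3, t4, t5, t6}
Sat((p ∨ ¬a) → a) = {t1, t2, t4, t5}
AF ((p ∨ ¬a) → a): least fixpoint, start Z0 = {t1, t2, t4, t5}, add states with every successor in Z. Already a fixed point.
Sat(AF ((p ∨ ¬a) → a)) = {t1, t2, t4, t5}
A[a U AF ((p ∨ ¬a) → a)]: least fixpoint, start Z0 = Sat(AF ((p ∨ ¬a) → a)) = {t1, t2, t4, t5}, add states in Sat(a) with every successor in Z. Already a fixed point.
Sat(A[a U AF ((p ∨ ¬a) → a)]) = {t1, t2, t4, t5}
AF A[a U AF ((p ∨ ¬a) → a)]: least fixpoint, start Z0 = {t1, t2, t4, t5}, add states with every successor in Z. Already a fixed point.
Sat(AF A[a U AF ((p ∨ ¬a) → a)]) = {t1, t2, t4, t5}
|Sat(AF A[a U AF ((p ∨ ¬a) → a)])| = |{t1, t2, t4, t5}| = 4.

4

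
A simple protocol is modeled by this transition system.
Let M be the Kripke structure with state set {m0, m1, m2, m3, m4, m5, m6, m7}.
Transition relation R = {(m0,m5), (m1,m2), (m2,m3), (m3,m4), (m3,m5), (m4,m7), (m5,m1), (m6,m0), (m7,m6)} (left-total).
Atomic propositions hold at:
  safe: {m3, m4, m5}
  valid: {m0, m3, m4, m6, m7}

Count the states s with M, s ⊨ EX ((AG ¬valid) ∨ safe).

Sat(¬valid) = {m1, m2, m5}
AG ¬valid: greatest fixpoint, start Z0 = {m1, m2, m5}, keep only states in Sat with every successor in Z. Z1 = {m1, m5}; Z2 = {m5}; Z3 = ∅; fixed.
Sat(AG ¬valid) = ∅
Sat((AG ¬valid) ∨ safe) = {m3, m4, m5}
Sat(EX ((AG ¬valid) ∨ safe)) = {s : some successor in {m3, m4, m5}} = {m0, m2, m3}
|Sat(EX ((AG ¬valid) ∨ safe))| = |{m0, m2, m3}| = 3.

3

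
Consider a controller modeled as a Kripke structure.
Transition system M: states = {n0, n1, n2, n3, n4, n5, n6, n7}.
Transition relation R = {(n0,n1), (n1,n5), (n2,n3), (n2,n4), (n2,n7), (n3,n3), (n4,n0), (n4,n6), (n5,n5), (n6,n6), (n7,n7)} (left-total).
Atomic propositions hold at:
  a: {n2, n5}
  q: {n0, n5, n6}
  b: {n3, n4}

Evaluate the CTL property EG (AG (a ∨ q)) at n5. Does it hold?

Sat(a ∨ q) = {n0, n2, n5, n6}
AG (a ∨ q): greatest fixpoint, start Z0 = {n0, n2, n5, n6}, keep only states in Sat with every successor in Z. Z1 = {n5, n6}; fixed.
Sat(AG (a ∨ q)) = {n5, n6}
EG (AG (a ∨ q)): greatest fixpoint, start Z0 = {n5, n6}, keep only states in Sat with some successor in Z. Already a fixed point.
Sat(EG (AG (a ∨ q))) = {n5, n6}
n5 ∈ Sat(EG (AG (a ∨ q))) = {n5, n6}, so the formula holds at n5.

Yes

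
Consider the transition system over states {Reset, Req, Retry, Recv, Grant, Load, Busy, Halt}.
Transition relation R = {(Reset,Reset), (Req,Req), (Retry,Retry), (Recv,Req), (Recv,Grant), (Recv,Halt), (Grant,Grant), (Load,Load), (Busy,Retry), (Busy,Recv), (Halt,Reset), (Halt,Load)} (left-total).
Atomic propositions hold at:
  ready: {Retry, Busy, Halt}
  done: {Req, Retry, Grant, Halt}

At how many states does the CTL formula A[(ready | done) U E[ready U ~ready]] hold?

7

Sat(ready | done) = {Req, Retry, Grant, Busy, Halt}
Sat(~ready) = {Reset, Req, Recv, Grant, Load}
E[ready U ~ready]: least fixpoint, start Z0 = Sat(~ready) = {Reset, Req, Recv, Grant, Load}, add states in Sat(ready) with some successor in Z. Z1 = {Reset, Req, Recv, Grant, Load, Busy, Halt}; fixed.
Sat(E[ready U ~ready]) = {Reset, Req, Recv, Grant, Load, Busy, Halt}
A[(ready | done) U E[ready U ~ready]]: least fixpoint, start Z0 = Sat(E[ready U ~ready]) = {Reset, Req, Recv, Grant, Load, Busy, Halt}, add states in Sat(ready | done) with every successor in Z. Already a fixed point.
Sat(A[(ready | done) U E[ready U ~ready]]) = {Reset, Req, Recv, Grant, Load, Busy, Halt}
|Sat(A[(ready | done) U E[ready U ~ready]])| = |{Reset, Req, Recv, Grant, Load, Busy, Halt}| = 7.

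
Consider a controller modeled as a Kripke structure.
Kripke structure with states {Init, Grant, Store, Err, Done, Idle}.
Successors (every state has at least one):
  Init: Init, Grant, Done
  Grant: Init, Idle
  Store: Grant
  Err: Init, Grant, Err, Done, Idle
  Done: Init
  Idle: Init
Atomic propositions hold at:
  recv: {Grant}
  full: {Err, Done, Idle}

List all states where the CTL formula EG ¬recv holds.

Sat(¬recv) = {Init, Store, Err, Done, Idle}
EG ¬recv: greatest fixpoint, start Z0 = {Init, Store, Err, Done, Idle}, keep only states in Sat with some successor in Z. Z1 = {Init, Err, Done, Idle}; fixed.
Sat(EG ¬recv) = {Init, Err, Done, Idle}

{Init, Err, Done, Idle}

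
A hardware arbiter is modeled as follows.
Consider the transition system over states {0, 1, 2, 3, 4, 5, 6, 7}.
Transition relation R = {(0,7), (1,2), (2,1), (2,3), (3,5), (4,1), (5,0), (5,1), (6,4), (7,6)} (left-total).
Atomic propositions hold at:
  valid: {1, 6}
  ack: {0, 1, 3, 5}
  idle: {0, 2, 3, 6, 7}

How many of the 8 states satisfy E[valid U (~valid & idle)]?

Sat(~valid) = {0, 2, 3, 4, 5, 7}
Sat(~valid & idle) = {0, 2, 3, 7}
E[valid U (~valid & idle)]: least fixpoint, start Z0 = Sat((~valid & idle)) = {0, 2, 3, 7}, add states in Sat(valid) with some successor in Z. Z1 = {0, 1, 2, 3, 7}; fixed.
Sat(E[valid U (~valid & idle)]) = {0, 1, 2, 3, 7}
|Sat(E[valid U (~valid & idle)])| = |{0, 1, 2, 3, 7}| = 5.

5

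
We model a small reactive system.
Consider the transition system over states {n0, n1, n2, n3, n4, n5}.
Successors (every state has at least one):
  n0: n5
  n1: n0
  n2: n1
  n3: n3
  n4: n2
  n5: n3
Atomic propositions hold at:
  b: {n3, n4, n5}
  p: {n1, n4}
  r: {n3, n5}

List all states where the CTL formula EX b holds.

Sat(EX b) = {s : some successor in {n3, n4, n5}} = {n0, n3, n5}

{n0, n3, n5}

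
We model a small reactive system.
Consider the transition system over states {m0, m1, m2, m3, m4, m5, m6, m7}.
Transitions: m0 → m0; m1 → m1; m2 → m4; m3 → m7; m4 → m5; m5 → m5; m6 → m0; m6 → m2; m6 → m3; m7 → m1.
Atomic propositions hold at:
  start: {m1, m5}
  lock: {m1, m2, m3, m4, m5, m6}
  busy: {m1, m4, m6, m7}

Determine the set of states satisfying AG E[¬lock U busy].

{m1, m7}

Sat(¬lock) = {m0, m7}
E[¬lock U busy]: least fixpoint, start Z0 = Sat(busy) = {m1, m4, m6, m7}, add states in Sat(¬lock) with some successor in Z. Already a fixed point.
Sat(E[¬lock U busy]) = {m1, m4, m6, m7}
AG E[¬lock U busy]: greatest fixpoint, start Z0 = {m1, m4, m6, m7}, keep only states in Sat with every successor in Z. Z1 = {m1, m7}; fixed.
Sat(AG E[¬lock U busy]) = {m1, m7}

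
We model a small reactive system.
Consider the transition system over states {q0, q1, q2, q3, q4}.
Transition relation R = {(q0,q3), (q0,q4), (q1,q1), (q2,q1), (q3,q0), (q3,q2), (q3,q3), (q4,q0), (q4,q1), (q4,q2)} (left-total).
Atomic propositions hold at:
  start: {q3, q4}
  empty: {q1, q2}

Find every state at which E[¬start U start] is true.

{q0, q3, q4}

Sat(¬start) = {q0, q1, q2}
E[¬start U start]: least fixpoint, start Z0 = Sat(start) = {q3, q4}, add states in Sat(¬start) with some successor in Z. Z1 = {q0, q3, q4}; fixed.
Sat(E[¬start U start]) = {q0, q3, q4}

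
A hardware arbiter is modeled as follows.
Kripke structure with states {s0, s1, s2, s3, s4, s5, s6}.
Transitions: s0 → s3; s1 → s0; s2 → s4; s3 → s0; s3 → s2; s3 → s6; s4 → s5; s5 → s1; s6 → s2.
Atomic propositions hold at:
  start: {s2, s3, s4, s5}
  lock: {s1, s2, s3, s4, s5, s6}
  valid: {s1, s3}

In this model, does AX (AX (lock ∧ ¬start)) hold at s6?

Sat(¬start) = {s0, s1, s6}
Sat(lock ∧ ¬start) = {s1, s6}
Sat(AX (lock ∧ ¬start)) = {s : every successor in {s1, s6}} = {s5}
Sat(AX (AX (lock ∧ ¬start))) = {s : every successor in {s5}} = {s4}
s6 ∉ Sat(AX (AX (lock ∧ ¬start))) = {s4}, so the formula does not hold at s6.

No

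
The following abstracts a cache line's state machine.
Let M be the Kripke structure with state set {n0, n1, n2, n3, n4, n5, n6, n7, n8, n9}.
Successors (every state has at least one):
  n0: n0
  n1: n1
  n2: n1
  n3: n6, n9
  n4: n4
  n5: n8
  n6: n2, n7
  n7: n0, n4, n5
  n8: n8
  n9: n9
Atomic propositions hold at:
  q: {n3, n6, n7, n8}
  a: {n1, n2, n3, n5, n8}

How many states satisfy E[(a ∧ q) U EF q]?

Sat(a ∧ q) = {n3, n8}
EF q: least fixpoint, start Z0 = {n3, n6, n7, n8}, add states with some successor in Z. Z1 = {n3, n5, n6, n7, n8}; fixed.
Sat(EF q) = {n3, n5, n6, n7, n8}
E[(a ∧ q) U EF q]: least fixpoint, start Z0 = Sat(EF q) = {n3, n5, n6, n7, n8}, add states in Sat(a ∧ q) with some successor in Z. Already a fixed point.
Sat(E[(a ∧ q) U EF q]) = {n3, n5, n6, n7, n8}
|Sat(E[(a ∧ q) U EF q])| = |{n3, n5, n6, n7, n8}| = 5.

5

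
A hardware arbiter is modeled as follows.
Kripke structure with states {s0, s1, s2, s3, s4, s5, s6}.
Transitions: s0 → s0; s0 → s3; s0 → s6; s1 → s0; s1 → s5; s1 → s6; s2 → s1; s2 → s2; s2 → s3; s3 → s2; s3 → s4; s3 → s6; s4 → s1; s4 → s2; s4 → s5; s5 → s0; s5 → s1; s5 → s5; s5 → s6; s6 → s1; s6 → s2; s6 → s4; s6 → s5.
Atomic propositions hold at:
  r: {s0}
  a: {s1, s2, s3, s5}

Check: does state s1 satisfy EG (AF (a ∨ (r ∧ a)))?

Sat(r ∧ a) = ∅
Sat(a ∨ (r ∧ a)) = {s1, s2, s3, s5}
AF (a ∨ (r ∧ a)): least fixpoint, start Z0 = {s1, s2, s3, s5}, add states with every successor in Z. Z1 = {s1, s2, s3, s4, s5}; Z2 = {s1, s2, s3, s4, s5, s6}; fixed.
Sat(AF (a ∨ (r ∧ a))) = {s1, s2, s3, s4, s5, s6}
EG (AF (a ∨ (r ∧ a))): greatest fixpoint, start Z0 = {s1, s2, s3, s4, s5, s6}, keep only states in Sat with some successor in Z. Already a fixed point.
Sat(EG (AF (a ∨ (r ∧ a)))) = {s1, s2, s3, s4, s5, s6}
s1 ∈ Sat(EG (AF (a ∨ (r ∧ a)))) = {s1, s2, s3, s4, s5, s6}, so the formula holds at s1.

Yes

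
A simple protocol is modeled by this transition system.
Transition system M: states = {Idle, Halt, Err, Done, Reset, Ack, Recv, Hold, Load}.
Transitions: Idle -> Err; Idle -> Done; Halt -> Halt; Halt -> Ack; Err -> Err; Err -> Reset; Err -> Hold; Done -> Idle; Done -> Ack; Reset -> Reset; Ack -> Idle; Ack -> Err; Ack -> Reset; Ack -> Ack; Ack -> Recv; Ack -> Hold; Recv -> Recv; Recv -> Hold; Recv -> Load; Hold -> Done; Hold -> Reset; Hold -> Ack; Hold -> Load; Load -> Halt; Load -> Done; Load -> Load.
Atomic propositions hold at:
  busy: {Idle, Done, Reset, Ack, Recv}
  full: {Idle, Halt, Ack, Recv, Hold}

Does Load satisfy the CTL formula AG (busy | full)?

No

Sat(busy | full) = {Idle, Halt, Done, Reset, Ack, Recv, Hold}
AG (busy | full): greatest fixpoint, start Z0 = {Idle, Halt, Done, Reset, Ack, Recv, Hold}, keep only states in Sat with every successor in Z. Z1 = {Halt, Done, Reset}; Z2 = {Reset}; fixed.
Sat(AG (busy | full)) = {Reset}
Load ∉ Sat(AG (busy | full)) = {Reset}, so the formula does not hold at Load.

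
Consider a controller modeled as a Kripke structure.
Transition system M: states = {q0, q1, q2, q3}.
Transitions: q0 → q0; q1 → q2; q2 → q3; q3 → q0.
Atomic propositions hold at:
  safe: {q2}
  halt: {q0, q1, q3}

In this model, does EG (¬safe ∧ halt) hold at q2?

Sat(¬safe) = {q0, q1, q3}
Sat(¬safe ∧ halt) = {q0, q1, q3}
EG (¬safe ∧ halt): greatest fixpoint, start Z0 = {q0, q1, q3}, keep only states in Sat with some successor in Z. Z1 = {q0, q3}; fixed.
Sat(EG (¬safe ∧ halt)) = {q0, q3}
q2 ∉ Sat(EG (¬safe ∧ halt)) = {q0, q3}, so the formula does not hold at q2.

No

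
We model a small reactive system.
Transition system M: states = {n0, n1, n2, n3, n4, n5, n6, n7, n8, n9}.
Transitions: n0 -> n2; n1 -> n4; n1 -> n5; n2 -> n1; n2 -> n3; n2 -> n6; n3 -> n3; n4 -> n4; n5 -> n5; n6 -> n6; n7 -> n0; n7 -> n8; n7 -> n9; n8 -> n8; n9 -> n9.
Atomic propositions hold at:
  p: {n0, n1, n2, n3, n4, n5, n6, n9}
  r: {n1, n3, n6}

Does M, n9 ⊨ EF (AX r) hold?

No

Sat(AX r) = {s : every successor in {n1, n3, n6}} = {n2, n3, n6}
EF (AX r): least fixpoint, start Z0 = {n2, n3, n6}, add states with some successor in Z. Z1 = {n0, n2, n3, n6}; Z2 = {n0, n2, n3, n6, n7}; fixed.
Sat(EF (AX r)) = {n0, n2, n3, n6, n7}
n9 ∉ Sat(EF (AX r)) = {n0, n2, n3, n6, n7}, so the formula does not hold at n9.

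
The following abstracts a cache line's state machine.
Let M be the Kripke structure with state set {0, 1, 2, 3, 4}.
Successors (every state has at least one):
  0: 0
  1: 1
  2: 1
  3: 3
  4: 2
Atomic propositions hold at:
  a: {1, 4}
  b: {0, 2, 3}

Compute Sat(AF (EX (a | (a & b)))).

{1, 2, 4}

Sat(a & b) = ∅
Sat(a | (a & b)) = {1, 4}
Sat(EX (a | (a & b))) = {s : some successor in {1, 4}} = {1, 2}
AF (EX (a | (a & b))): least fixpoint, start Z0 = {1, 2}, add states with every successor in Z. Z1 = {1, 2, 4}; fixed.
Sat(AF (EX (a | (a & b)))) = {1, 2, 4}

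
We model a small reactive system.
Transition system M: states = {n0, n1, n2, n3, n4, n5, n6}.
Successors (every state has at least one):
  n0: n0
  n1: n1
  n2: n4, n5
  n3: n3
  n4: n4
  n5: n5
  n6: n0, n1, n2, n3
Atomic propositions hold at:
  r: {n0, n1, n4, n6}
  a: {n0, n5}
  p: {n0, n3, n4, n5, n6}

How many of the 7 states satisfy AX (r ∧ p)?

2

Sat(r ∧ p) = {n0, n4, n6}
Sat(AX (r ∧ p)) = {s : every successor in {n0, n4, n6}} = {n0, n4}
|Sat(AX (r ∧ p))| = |{n0, n4}| = 2.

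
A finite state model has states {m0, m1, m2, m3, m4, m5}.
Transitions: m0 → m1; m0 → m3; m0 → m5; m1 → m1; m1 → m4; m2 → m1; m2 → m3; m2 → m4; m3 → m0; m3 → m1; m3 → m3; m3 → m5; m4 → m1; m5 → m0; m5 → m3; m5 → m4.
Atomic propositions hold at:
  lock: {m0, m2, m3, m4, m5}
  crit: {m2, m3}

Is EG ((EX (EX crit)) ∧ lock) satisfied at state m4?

No

Sat(EX crit) = {s : some successor in {m2, m3}} = {m0, m2, m3, m5}
Sat(EX (EX crit)) = {s : some successor in {m0, m2, m3, m5}} = {m0, m2, m3, m5}
Sat((EX (EX crit)) ∧ lock) = {m0, m2, m3, m5}
EG ((EX (EX crit)) ∧ lock): greatest fixpoint, start Z0 = {m0, m2, m3, m5}, keep only states in Sat with some successor in Z. Already a fixed point.
Sat(EG ((EX (EX crit)) ∧ lock)) = {m0, m2, m3, m5}
m4 ∉ Sat(EG ((EX (EX crit)) ∧ lock)) = {m0, m2, m3, m5}, so the formula does not hold at m4.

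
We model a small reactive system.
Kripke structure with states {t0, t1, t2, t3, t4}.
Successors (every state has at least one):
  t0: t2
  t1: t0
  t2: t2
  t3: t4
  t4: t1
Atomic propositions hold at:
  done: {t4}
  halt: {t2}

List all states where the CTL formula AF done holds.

AF done: least fixpoint, start Z0 = {t4}, add states with every successor in Z. Z1 = {t3, t4}; fixed.
Sat(AF done) = {t3, t4}

{t3, t4}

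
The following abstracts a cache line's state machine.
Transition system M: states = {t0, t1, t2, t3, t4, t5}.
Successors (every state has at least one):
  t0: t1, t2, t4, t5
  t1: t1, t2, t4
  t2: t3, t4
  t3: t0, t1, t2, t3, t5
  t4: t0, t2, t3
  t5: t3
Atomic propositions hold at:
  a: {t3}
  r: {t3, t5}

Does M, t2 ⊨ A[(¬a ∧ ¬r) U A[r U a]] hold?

Sat(¬a) = {t0, t1, t2, t4, t5}
Sat(¬r) = {t0, t1, t2, t4}
Sat(¬a ∧ ¬r) = {t0, t1, t2, t4}
A[r U a]: least fixpoint, start Z0 = Sat(a) = {t3}, add states in Sat(r) with every successor in Z. Z1 = {t3, t5}; fixed.
Sat(A[r U a]) = {t3, t5}
A[(¬a ∧ ¬r) U A[r U a]]: least fixpoint, start Z0 = Sat(A[r U a]) = {t3, t5}, add states in Sat(¬a ∧ ¬r) with every successor in Z. Already a fixed point.
Sat(A[(¬a ∧ ¬r) U A[r U a]]) = {t3, t5}
t2 ∉ Sat(A[(¬a ∧ ¬r) U A[r U a]]) = {t3, t5}, so the formula does not hold at t2.

No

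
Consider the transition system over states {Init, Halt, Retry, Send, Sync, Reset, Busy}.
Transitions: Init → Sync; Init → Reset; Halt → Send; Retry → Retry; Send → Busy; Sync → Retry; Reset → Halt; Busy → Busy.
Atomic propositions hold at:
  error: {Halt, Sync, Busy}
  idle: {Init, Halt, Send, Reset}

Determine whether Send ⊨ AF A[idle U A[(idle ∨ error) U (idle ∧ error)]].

Sat(idle ∨ error) = {Init, Halt, Send, Sync, Reset, Busy}
Sat(idle ∧ error) = {Halt}
A[(idle ∨ error) U (idle ∧ error)]: least fixpoint, start Z0 = Sat((idle ∧ error)) = {Halt}, add states in Sat(idle ∨ error) with every successor in Z. Z1 = {Halt, Reset}; fixed.
Sat(A[(idle ∨ error) U (idle ∧ error)]) = {Halt, Reset}
A[idle U A[(idle ∨ error) U (idle ∧ error)]]: least fixpoint, start Z0 = Sat(A[(idle ∨ error) U (idle ∧ error)]) = {Halt, Reset}, add states in Sat(idle) with every successor in Z. Already a fixed point.
Sat(A[idle U A[(idle ∨ error) U (idle ∧ error)]]) = {Halt, Reset}
AF A[idle U A[(idle ∨ error) U (idle ∧ error)]]: least fixpoint, start Z0 = {Halt, Reset}, add states with every successor in Z. Already a fixed point.
Sat(AF A[idle U A[(idle ∨ error) U (idle ∧ error)]]) = {Halt, Reset}
Send ∉ Sat(AF A[idle U A[(idle ∨ error) U (idle ∧ error)]]) = {Halt, Reset}, so the formula does not hold at Send.

No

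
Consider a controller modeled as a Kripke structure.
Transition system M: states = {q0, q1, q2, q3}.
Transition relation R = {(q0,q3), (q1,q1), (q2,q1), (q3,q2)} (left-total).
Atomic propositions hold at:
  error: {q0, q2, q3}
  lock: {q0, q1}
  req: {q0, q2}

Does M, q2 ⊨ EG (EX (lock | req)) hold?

Sat(lock | req) = {q0, q1, q2}
Sat(EX (lock | req)) = {s : some successor in {q0, q1, q2}} = {q1, q2, q3}
EG (EX (lock | req)): greatest fixpoint, start Z0 = {q1, q2, q3}, keep only states in Sat with some successor in Z. Already a fixed point.
Sat(EG (EX (lock | req))) = {q1, q2, q3}
q2 ∈ Sat(EG (EX (lock | req))) = {q1, q2, q3}, so the formula holds at q2.

Yes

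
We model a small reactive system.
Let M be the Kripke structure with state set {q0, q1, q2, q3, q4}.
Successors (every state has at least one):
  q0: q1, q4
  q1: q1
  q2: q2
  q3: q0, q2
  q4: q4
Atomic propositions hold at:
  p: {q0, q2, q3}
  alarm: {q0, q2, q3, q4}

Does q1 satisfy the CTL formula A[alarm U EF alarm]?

No

EF alarm: least fixpoint, start Z0 = {q0, q2, q3, q4}, add states with some successor in Z. Already a fixed point.
Sat(EF alarm) = {q0, q2, q3, q4}
A[alarm U EF alarm]: least fixpoint, start Z0 = Sat(EF alarm) = {q0, q2, q3, q4}, add states in Sat(alarm) with every successor in Z. Already a fixed point.
Sat(A[alarm U EF alarm]) = {q0, q2, q3, q4}
q1 ∉ Sat(A[alarm U EF alarm]) = {q0, q2, q3, q4}, so the formula does not hold at q1.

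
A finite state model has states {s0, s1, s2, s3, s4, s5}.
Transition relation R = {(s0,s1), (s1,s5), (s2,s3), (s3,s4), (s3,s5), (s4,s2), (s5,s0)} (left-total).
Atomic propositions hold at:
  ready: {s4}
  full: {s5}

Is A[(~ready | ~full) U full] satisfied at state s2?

Sat(~ready) = {s0, s1, s2, s3, s5}
Sat(~full) = {s0, s1, s2, s3, s4}
Sat(~ready | ~full) = {s0, s1, s2, s3, s4, s5}
A[(~ready | ~full) U full]: least fixpoint, start Z0 = Sat(full) = {s5}, add states in Sat(~ready | ~full) with every successor in Z. Z1 = {s1, s5}; Z2 = {s0, s1, s5}; fixed.
Sat(A[(~ready | ~full) U full]) = {s0, s1, s5}
s2 ∉ Sat(A[(~ready | ~full) U full]) = {s0, s1, s5}, so the formula does not hold at s2.

No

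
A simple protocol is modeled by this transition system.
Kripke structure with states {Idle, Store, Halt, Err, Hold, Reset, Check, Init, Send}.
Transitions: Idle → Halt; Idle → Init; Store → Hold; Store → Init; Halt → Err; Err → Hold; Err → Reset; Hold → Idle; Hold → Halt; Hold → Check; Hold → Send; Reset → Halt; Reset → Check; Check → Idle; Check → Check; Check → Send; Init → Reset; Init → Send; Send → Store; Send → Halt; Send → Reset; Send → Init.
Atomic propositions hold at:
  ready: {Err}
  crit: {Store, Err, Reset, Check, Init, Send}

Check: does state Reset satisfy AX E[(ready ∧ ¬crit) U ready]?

No

Sat(¬crit) = {Idle, Halt, Hold}
Sat(ready ∧ ¬crit) = ∅
E[(ready ∧ ¬crit) U ready]: least fixpoint, start Z0 = Sat(ready) = {Err}, add states in Sat(ready ∧ ¬crit) with some successor in Z. Already a fixed point.
Sat(E[(ready ∧ ¬crit) U ready]) = {Err}
Sat(AX E[(ready ∧ ¬crit) U ready]) = {s : every successor in {Err}} = {Halt}
Reset ∉ Sat(AX E[(ready ∧ ¬crit) U ready]) = {Halt}, so the formula does not hold at Reset.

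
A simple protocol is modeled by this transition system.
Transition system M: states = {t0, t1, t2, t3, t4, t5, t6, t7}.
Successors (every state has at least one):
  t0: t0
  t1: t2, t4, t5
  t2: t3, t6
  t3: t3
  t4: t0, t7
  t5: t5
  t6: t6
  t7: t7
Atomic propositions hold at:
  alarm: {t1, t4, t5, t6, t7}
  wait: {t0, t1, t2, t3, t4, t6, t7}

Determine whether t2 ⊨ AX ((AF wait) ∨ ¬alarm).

Yes

AF wait: least fixpoint, start Z0 = {t0, t1, t2, t3, t4, t6, t7}, add states with every successor in Z. Already a fixed point.
Sat(AF wait) = {t0, t1, t2, t3, t4, t6, t7}
Sat(¬alarm) = {t0, t2, t3}
Sat((AF wait) ∨ ¬alarm) = {t0, t1, t2, t3, t4, t6, t7}
Sat(AX ((AF wait) ∨ ¬alarm)) = {s : every successor in {t0, t1, t2, t3, t4, t6, t7}} = {t0, t2, t3, t4, t6, t7}
t2 ∈ Sat(AX ((AF wait) ∨ ¬alarm)) = {t0, t2, t3, t4, t6, t7}, so the formula holds at t2.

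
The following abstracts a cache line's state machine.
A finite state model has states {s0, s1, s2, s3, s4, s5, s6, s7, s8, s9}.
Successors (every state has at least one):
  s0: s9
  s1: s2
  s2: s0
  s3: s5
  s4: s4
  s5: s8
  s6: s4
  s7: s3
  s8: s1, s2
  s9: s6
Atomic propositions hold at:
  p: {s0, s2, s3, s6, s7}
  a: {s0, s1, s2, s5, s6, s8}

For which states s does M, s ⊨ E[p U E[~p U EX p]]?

Sat(~p) = {s1, s4, s5, s8, s9}
Sat(EX p) = {s : some successor in {s0, s2, s3, s6, s7}} = {s1, s2, s7, s8, s9}
E[~p U EX p]: least fixpoint, start Z0 = Sat(EX p) = {s1, s2, s7, s8, s9}, add states in Sat(~p) with some successor in Z. Z1 = {s1, s2, s5, s7, s8, s9}; fixed.
Sat(E[~p U EX p]) = {s1, s2, s5, s7, s8, s9}
E[p U E[~p U EX p]]: least fixpoint, start Z0 = Sat(E[~p U EX p]) = {s1, s2, s5, s7, s8, s9}, add states in Sat(p) with some successor in Z. Z1 = {s0, s1, s2, s3, s5, s7, s8, s9}; fixed.
Sat(E[p U E[~p U EX p]]) = {s0, s1, s2, s3, s5, s7, s8, s9}

{s0, s1, s2, s3, s5, s7, s8, s9}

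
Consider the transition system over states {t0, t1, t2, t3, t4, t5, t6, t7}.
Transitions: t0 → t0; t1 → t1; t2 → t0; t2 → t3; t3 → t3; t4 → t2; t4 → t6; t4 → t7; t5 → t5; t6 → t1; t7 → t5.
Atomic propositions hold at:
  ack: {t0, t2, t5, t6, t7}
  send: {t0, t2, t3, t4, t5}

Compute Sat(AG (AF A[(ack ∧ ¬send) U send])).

Sat(¬send) = {t1, t6, t7}
Sat(ack ∧ ¬send) = {t6, t7}
A[(ack ∧ ¬send) U send]: least fixpoint, start Z0 = Sat(send) = {t0, t2, t3, t4, t5}, add states in Sat(ack ∧ ¬send) with every successor in Z. Z1 = {t0, t2, t3, t4, t5, t7}; fixed.
Sat(A[(ack ∧ ¬send) U send]) = {t0, t2, t3, t4, t5, t7}
AF A[(ack ∧ ¬send) U send]: least fixpoint, start Z0 = {t0, t2, t3, t4, t5, t7}, add states with every successor in Z. Already a fixed point.
Sat(AF A[(ack ∧ ¬send) U send]) = {t0, t2, t3, t4, t5, t7}
AG (AF A[(ack ∧ ¬send) U send]): greatest fixpoint, start Z0 = {t0, t2, t3, t4, t5, t7}, keep only states in Sat with every successor in Z. Z1 = {t0, t2, t3, t5, t7}; fixed.
Sat(AG (AF A[(ack ∧ ¬send) U send])) = {t0, t2, t3, t5, t7}

{t0, t2, t3, t5, t7}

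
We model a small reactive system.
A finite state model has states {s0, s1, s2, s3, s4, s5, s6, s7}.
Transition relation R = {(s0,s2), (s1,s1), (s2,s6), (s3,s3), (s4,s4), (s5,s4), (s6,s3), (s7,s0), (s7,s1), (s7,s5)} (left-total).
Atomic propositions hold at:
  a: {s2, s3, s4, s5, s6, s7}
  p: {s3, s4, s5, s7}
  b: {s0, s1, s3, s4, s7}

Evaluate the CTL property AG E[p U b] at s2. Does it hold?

No

E[p U b]: least fixpoint, start Z0 = Sat(b) = {s0, s1, s3, s4, s7}, add states in Sat(p) with some successor in Z. Z1 = {s0, s1, s3, s4, s5, s7}; fixed.
Sat(E[p U b]) = {s0, s1, s3, s4, s5, s7}
AG E[p U b]: greatest fixpoint, start Z0 = {s0, s1, s3, s4, s5, s7}, keep only states in Sat with every successor in Z. Z1 = {s1, s3, s4, s5, s7}; Z2 = {s1, s3, s4, s5}; fixed.
Sat(AG E[p U b]) = {s1, s3, s4, s5}
s2 ∉ Sat(AG E[p U b]) = {s1, s3, s4, s5}, so the formula does not hold at s2.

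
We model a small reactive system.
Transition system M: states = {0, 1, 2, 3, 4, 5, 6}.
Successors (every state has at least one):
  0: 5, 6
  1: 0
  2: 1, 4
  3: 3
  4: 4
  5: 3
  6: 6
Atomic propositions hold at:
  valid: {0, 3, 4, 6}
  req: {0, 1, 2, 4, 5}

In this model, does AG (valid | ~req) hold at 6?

Yes

Sat(~req) = {3, 6}
Sat(valid | ~req) = {0, 3, 4, 6}
AG (valid | ~req): greatest fixpoint, start Z0 = {0, 3, 4, 6}, keep only states in Sat with every successor in Z. Z1 = {3, 4, 6}; fixed.
Sat(AG (valid | ~req)) = {3, 4, 6}
6 ∈ Sat(AG (valid | ~req)) = {3, 4, 6}, so the formula holds at 6.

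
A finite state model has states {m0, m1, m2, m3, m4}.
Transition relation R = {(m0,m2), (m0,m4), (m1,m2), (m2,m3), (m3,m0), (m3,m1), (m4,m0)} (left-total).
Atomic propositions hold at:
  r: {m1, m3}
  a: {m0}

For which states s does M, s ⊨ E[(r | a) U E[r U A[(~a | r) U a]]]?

{m0, m3, m4}

Sat(r | a) = {m0, m1, m3}
Sat(~a) = {m1, m2, m3, m4}
Sat(~a | r) = {m1, m2, m3, m4}
A[(~a | r) U a]: least fixpoint, start Z0 = Sat(a) = {m0}, add states in Sat(~a | r) with every successor in Z. Z1 = {m0, m4}; fixed.
Sat(A[(~a | r) U a]) = {m0, m4}
E[r U A[(~a | r) U a]]: least fixpoint, start Z0 = Sat(A[(~a | r) U a]) = {m0, m4}, add states in Sat(r) with some successor in Z. Z1 = {m0, m3, m4}; fixed.
Sat(E[r U A[(~a | r) U a]]) = {m0, m3, m4}
E[(r | a) U E[r U A[(~a | r) U a]]]: least fixpoint, start Z0 = Sat(E[r U A[(~a | r) U a]]) = {m0, m3, m4}, add states in Sat(r | a) with some successor in Z. Already a fixed point.
Sat(E[(r | a) U E[r U A[(~a | r) U a]]]) = {m0, m3, m4}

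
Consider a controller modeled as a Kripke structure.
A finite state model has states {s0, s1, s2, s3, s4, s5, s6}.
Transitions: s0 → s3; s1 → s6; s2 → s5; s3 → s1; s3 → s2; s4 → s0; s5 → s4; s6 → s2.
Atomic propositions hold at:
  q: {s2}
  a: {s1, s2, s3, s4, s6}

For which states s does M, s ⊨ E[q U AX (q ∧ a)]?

Sat(q ∧ a) = {s2}
Sat(AX (q ∧ a)) = {s : every successor in {s2}} = {s6}
E[q U AX (q ∧ a)]: least fixpoint, start Z0 = Sat(AX (q ∧ a)) = {s6}, add states in Sat(q) with some successor in Z. Already a fixed point.
Sat(E[q U AX (q ∧ a)]) = {s6}

{s6}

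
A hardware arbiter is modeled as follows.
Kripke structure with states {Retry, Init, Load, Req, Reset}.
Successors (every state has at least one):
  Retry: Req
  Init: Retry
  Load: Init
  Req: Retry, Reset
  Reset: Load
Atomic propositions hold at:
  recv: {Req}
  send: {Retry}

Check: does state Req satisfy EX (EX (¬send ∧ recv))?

Sat(¬send) = {Init, Load, Req, Reset}
Sat(¬send ∧ recv) = {Req}
Sat(EX (¬send ∧ recv)) = {s : some successor in {Req}} = {Retry}
Sat(EX (EX (¬send ∧ recv))) = {s : some successor in {Retry}} = {Init, Req}
Req ∈ Sat(EX (EX (¬send ∧ recv))) = {Init, Req}, so the formula holds at Req.

Yes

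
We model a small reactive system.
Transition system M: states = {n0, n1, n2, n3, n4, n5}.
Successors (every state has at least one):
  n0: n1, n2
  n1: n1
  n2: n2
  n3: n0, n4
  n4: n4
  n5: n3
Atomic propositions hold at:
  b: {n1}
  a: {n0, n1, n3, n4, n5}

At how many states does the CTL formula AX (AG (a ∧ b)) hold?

Sat(a ∧ b) = {n1}
AG (a ∧ b): greatest fixpoint, start Z0 = {n1}, keep only states in Sat with every successor in Z. Already a fixed point.
Sat(AG (a ∧ b)) = {n1}
Sat(AX (AG (a ∧ b))) = {s : every successor in {n1}} = {n1}
|Sat(AX (AG (a ∧ b)))| = |{n1}| = 1.

1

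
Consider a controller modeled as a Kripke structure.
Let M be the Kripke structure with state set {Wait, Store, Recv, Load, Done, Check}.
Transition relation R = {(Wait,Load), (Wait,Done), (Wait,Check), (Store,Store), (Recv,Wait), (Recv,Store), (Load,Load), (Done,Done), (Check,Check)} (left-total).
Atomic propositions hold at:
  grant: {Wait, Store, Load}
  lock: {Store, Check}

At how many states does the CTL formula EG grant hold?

3

EG grant: greatest fixpoint, start Z0 = {Wait, Store, Load}, keep only states in Sat with some successor in Z. Already a fixed point.
Sat(EG grant) = {Wait, Store, Load}
|Sat(EG grant)| = |{Wait, Store, Load}| = 3.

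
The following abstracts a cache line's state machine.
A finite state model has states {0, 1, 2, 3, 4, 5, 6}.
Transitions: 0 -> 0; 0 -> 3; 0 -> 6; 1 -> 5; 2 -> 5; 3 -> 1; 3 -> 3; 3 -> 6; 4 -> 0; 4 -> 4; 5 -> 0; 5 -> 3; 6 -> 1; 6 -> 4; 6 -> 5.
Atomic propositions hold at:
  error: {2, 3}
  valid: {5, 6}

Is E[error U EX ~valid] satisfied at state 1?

Sat(~valid) = {0, 1, 2, 3, 4}
Sat(EX ~valid) = {s : some successor in {0, 1, 2, 3, 4}} = {0, 3, 4, 5, 6}
E[error U EX ~valid]: least fixpoint, start Z0 = Sat(EX ~valid) = {0, 3, 4, 5, 6}, add states in Sat(error) with some successor in Z. Z1 = {0, 2, 3, 4, 5, 6}; fixed.
Sat(E[error U EX ~valid]) = {0, 2, 3, 4, 5, 6}
1 ∉ Sat(E[error U EX ~valid]) = {0, 2, 3, 4, 5, 6}, so the formula does not hold at 1.

No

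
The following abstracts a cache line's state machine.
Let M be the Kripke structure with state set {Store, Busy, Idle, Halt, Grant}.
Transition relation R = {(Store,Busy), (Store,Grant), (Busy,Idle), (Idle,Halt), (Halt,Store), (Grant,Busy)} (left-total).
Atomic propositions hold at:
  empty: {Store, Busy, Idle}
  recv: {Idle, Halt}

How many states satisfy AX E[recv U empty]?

4

E[recv U empty]: least fixpoint, start Z0 = Sat(empty) = {Store, Busy, Idle}, add states in Sat(recv) with some successor in Z. Z1 = {Store, Busy, Idle, Halt}; fixed.
Sat(E[recv U empty]) = {Store, Busy, Idle, Halt}
Sat(AX E[recv U empty]) = {s : every successor in {Store, Busy, Idle, Halt}} = {Busy, Idle, Halt, Grant}
|Sat(AX E[recv U empty])| = |{Busy, Idle, Halt, Grant}| = 4.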